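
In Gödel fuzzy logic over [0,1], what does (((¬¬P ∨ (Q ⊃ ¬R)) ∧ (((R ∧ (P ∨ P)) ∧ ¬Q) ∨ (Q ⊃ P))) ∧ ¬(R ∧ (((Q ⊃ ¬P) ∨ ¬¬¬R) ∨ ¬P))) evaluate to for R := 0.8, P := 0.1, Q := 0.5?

0.10

¬P: Gödel ¬ of 0.1 = 0 (operand ≠ 0)
¬¬P: Gödel ¬ of 0 = 1 (operand is 0)
¬R: Gödel ¬ of 0.8 = 0 (operand ≠ 0)
(Q ⊃ ¬R): 0.5 > 0, so result = 0
(¬¬P ∨ (Q ⊃ ¬R)) = max(1, 0) = 1
(P ∨ P) = max(0.1, 0.1) = 0.1
(R ∧ (P ∨ P)) = min(0.8, 0.1) = 0.1
¬Q: Gödel ¬ of 0.5 = 0 (operand ≠ 0)
((R ∧ (P ∨ P)) ∧ ¬Q) = min(0.1, 0) = 0
(Q ⊃ P): 0.5 > 0.1, so result = 0.1
(((R ∧ (P ∨ P)) ∧ ¬Q) ∨ (Q ⊃ P)) = max(0, 0.1) = 0.1
((¬¬P ∨ (Q ⊃ ¬R)) ∧ (((R ∧ (P ∨ P)) ∧ ¬Q) ∨ (Q ⊃ P))) = min(1, 0.1) = 0.1
¬P: Gödel ¬ of 0.1 = 0 (operand ≠ 0)
(Q ⊃ ¬P): 0.5 > 0, so result = 0
¬R: Gödel ¬ of 0.8 = 0 (operand ≠ 0)
¬¬R: Gödel ¬ of 0 = 1 (operand is 0)
¬¬¬R: Gödel ¬ of 1 = 0 (operand ≠ 0)
((Q ⊃ ¬P) ∨ ¬¬¬R) = max(0, 0) = 0
¬P: Gödel ¬ of 0.1 = 0 (operand ≠ 0)
(((Q ⊃ ¬P) ∨ ¬¬¬R) ∨ ¬P) = max(0, 0) = 0
(R ∧ (((Q ⊃ ¬P) ∨ ¬¬¬R) ∨ ¬P)) = min(0.8, 0) = 0
¬(R ∧ (((Q ⊃ ¬P) ∨ ¬¬¬R) ∨ ¬P)): Gödel ¬ of 0 = 1 (operand is 0)
(((¬¬P ∨ (Q ⊃ ¬R)) ∧ (((R ∧ (P ∨ P)) ∧ ¬Q) ∨ (Q ⊃ P))) ∧ ¬(R ∧ (((Q ⊃ ¬P) ∨ ¬¬¬R) ∨ ¬P))) = min(0.1, 1) = 0.1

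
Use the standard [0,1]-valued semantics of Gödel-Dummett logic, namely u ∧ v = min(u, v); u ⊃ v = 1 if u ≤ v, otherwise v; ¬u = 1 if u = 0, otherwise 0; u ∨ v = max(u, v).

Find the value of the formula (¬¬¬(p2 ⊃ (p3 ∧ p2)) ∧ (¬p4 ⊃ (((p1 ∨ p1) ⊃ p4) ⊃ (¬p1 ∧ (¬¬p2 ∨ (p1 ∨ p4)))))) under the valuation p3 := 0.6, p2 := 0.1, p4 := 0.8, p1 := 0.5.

(p3 ∧ p2) = min(0.6, 0.1) = 0.1
(p2 ⊃ (p3 ∧ p2)): 0.1 ≤ 0.1, so result = 1
¬(p2 ⊃ (p3 ∧ p2)): Gödel ¬ of 1 = 0 (operand ≠ 0)
¬¬(p2 ⊃ (p3 ∧ p2)): Gödel ¬ of 0 = 1 (operand is 0)
¬¬¬(p2 ⊃ (p3 ∧ p2)): Gödel ¬ of 1 = 0 (operand ≠ 0)
¬p4: Gödel ¬ of 0.8 = 0 (operand ≠ 0)
(p1 ∨ p1) = max(0.5, 0.5) = 0.5
((p1 ∨ p1) ⊃ p4): 0.5 ≤ 0.8, so result = 1
¬p1: Gödel ¬ of 0.5 = 0 (operand ≠ 0)
¬p2: Gödel ¬ of 0.1 = 0 (operand ≠ 0)
¬¬p2: Gödel ¬ of 0 = 1 (operand is 0)
(p1 ∨ p4) = max(0.5, 0.8) = 0.8
(¬¬p2 ∨ (p1 ∨ p4)) = max(1, 0.8) = 1
(¬p1 ∧ (¬¬p2 ∨ (p1 ∨ p4))) = min(0, 1) = 0
(((p1 ∨ p1) ⊃ p4) ⊃ (¬p1 ∧ (¬¬p2 ∨ (p1 ∨ p4)))): 1 > 0, so result = 0
(¬p4 ⊃ (((p1 ∨ p1) ⊃ p4) ⊃ (¬p1 ∧ (¬¬p2 ∨ (p1 ∨ p4))))): 0 ≤ 0, so result = 1
(¬¬¬(p2 ⊃ (p3 ∧ p2)) ∧ (¬p4 ⊃ (((p1 ∨ p1) ⊃ p4) ⊃ (¬p1 ∧ (¬¬p2 ∨ (p1 ∨ p4)))))) = min(0, 1) = 0

0.00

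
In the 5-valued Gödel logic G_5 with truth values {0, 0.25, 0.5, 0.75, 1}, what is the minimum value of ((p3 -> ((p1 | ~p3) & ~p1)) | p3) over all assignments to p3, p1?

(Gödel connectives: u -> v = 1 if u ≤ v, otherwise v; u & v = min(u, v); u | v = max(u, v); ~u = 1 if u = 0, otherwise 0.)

The minimum is attained at p3 = 0.25, p1 = 0:
  ~p3: Gödel ¬ of 0.25 = 0 (operand ≠ 0)
  (p1 | ~p3) = max(0, 0) = 0
  ~p1: Gödel ¬ of 0 = 1 (operand is 0)
  ((p1 | ~p3) & ~p1) = min(0, 1) = 0
  (p3 -> ((p1 | ~p3) & ~p1)): 0.25 > 0, so result = 0
  ((p3 -> ((p1 | ~p3) & ~p1)) | p3) = max(0, 0.25) = 0.25
Checking all 25 assignments confirms none give a value below 0.25.

0.25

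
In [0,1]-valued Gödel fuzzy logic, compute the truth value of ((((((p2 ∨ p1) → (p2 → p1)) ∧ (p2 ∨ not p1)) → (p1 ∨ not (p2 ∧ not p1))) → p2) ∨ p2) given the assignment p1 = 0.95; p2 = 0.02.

(p2 ∨ p1) = max(0.02, 0.95) = 0.95
(p2 → p1): 0.02 ≤ 0.95, so result = 1
((p2 ∨ p1) → (p2 → p1)): 0.95 ≤ 1, so result = 1
not p1: Gödel ¬ of 0.95 = 0 (operand ≠ 0)
(p2 ∨ not p1) = max(0.02, 0) = 0.02
(((p2 ∨ p1) → (p2 → p1)) ∧ (p2 ∨ not p1)) = min(1, 0.02) = 0.02
not p1: Gödel ¬ of 0.95 = 0 (operand ≠ 0)
(p2 ∧ not p1) = min(0.02, 0) = 0
not (p2 ∧ not p1): Gödel ¬ of 0 = 1 (operand is 0)
(p1 ∨ not (p2 ∧ not p1)) = max(0.95, 1) = 1
((((p2 ∨ p1) → (p2 → p1)) ∧ (p2 ∨ not p1)) → (p1 ∨ not (p2 ∧ not p1))): 0.02 ≤ 1, so result = 1
(((((p2 ∨ p1) → (p2 → p1)) ∧ (p2 ∨ not p1)) → (p1 ∨ not (p2 ∧ not p1))) → p2): 1 > 0.02, so result = 0.02
((((((p2 ∨ p1) → (p2 → p1)) ∧ (p2 ∨ not p1)) → (p1 ∨ not (p2 ∧ not p1))) → p2) ∨ p2) = max(0.02, 0.02) = 0.02

0.02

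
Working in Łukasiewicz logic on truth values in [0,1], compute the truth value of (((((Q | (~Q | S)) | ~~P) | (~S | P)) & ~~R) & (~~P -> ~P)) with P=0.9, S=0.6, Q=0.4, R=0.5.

~Q: Łukasiewicz ¬ gives 1 − 0.4 = 0.6
(~Q | S) = max(0.6, 0.6) = 0.6
(Q | (~Q | S)) = max(0.4, 0.6) = 0.6
~P: Łukasiewicz ¬ gives 1 − 0.9 = 0.1
~~P: Łukasiewicz ¬ gives 1 − 0.1 = 0.9
((Q | (~Q | S)) | ~~P) = max(0.6, 0.9) = 0.9
~S: Łukasiewicz ¬ gives 1 − 0.6 = 0.4
(~S | P) = max(0.4, 0.9) = 0.9
(((Q | (~Q | S)) | ~~P) | (~S | P)) = max(0.9, 0.9) = 0.9
~R: Łukasiewicz ¬ gives 1 − 0.5 = 0.5
~~R: Łukasiewicz ¬ gives 1 − 0.5 = 0.5
((((Q | (~Q | S)) | ~~P) | (~S | P)) & ~~R) = min(0.9, 0.5) = 0.5
~P: Łukasiewicz ¬ gives 1 − 0.9 = 0.1
~~P: Łukasiewicz ¬ gives 1 − 0.1 = 0.9
~P: Łukasiewicz ¬ gives 1 − 0.9 = 0.1
(~~P -> ~P): min(1, 1 − 0.9 + 0.1) = 0.2
(((((Q | (~Q | S)) | ~~P) | (~S | P)) & ~~R) & (~~P -> ~P)) = min(0.5, 0.2) = 0.2

0.20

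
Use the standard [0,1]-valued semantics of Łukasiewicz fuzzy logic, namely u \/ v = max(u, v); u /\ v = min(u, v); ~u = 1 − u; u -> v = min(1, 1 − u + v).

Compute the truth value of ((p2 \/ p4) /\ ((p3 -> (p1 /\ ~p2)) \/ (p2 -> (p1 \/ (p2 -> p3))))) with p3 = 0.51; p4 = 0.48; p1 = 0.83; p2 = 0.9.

(p2 \/ p4) = max(0.9, 0.48) = 0.9
~p2: Łukasiewicz ¬ gives 1 − 0.9 = 0.1
(p1 /\ ~p2) = min(0.83, 0.1) = 0.1
(p3 -> (p1 /\ ~p2)): min(1, 1 − 0.51 + 0.1) = 0.59
(p2 -> p3): min(1, 1 − 0.9 + 0.51) = 0.61
(p1 \/ (p2 -> p3)) = max(0.83, 0.61) = 0.83
(p2 -> (p1 \/ (p2 -> p3))): min(1, 1 − 0.9 + 0.83) = 0.93
((p3 -> (p1 /\ ~p2)) \/ (p2 -> (p1 \/ (p2 -> p3)))) = max(0.59, 0.93) = 0.93
((p2 \/ p4) /\ ((p3 -> (p1 /\ ~p2)) \/ (p2 -> (p1 \/ (p2 -> p3))))) = min(0.9, 0.93) = 0.9

0.90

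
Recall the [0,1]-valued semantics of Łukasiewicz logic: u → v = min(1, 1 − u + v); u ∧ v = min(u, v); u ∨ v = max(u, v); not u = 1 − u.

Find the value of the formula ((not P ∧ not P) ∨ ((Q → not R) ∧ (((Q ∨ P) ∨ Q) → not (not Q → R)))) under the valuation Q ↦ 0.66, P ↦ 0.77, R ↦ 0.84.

0.23

not P: Łukasiewicz ¬ gives 1 − 0.77 = 0.23
not P: Łukasiewicz ¬ gives 1 − 0.77 = 0.23
(not P ∧ not P) = min(0.23, 0.23) = 0.23
not R: Łukasiewicz ¬ gives 1 − 0.84 = 0.16
(Q → not R): min(1, 1 − 0.66 + 0.16) = 0.5
(Q ∨ P) = max(0.66, 0.77) = 0.77
((Q ∨ P) ∨ Q) = max(0.77, 0.66) = 0.77
not Q: Łukasiewicz ¬ gives 1 − 0.66 = 0.34
(not Q → R): min(1, 1 − 0.34 + 0.84) = 1
not (not Q → R): Łukasiewicz ¬ gives 1 − 1 = 0
(((Q ∨ P) ∨ Q) → not (not Q → R)): min(1, 1 − 0.77 + 0) = 0.23
((Q → not R) ∧ (((Q ∨ P) ∨ Q) → not (not Q → R))) = min(0.5, 0.23) = 0.23
((not P ∧ not P) ∨ ((Q → not R) ∧ (((Q ∨ P) ∨ Q) → not (not Q → R)))) = max(0.23, 0.23) = 0.23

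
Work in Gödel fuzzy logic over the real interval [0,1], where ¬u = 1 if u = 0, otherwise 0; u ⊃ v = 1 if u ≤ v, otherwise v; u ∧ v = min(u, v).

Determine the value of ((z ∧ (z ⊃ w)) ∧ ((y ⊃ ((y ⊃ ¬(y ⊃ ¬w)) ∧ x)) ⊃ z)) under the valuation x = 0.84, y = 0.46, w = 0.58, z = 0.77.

(z ⊃ w): 0.77 > 0.58, so result = 0.58
(z ∧ (z ⊃ w)) = min(0.77, 0.58) = 0.58
¬w: Gödel ¬ of 0.58 = 0 (operand ≠ 0)
(y ⊃ ¬w): 0.46 > 0, so result = 0
¬(y ⊃ ¬w): Gödel ¬ of 0 = 1 (operand is 0)
(y ⊃ ¬(y ⊃ ¬w)): 0.46 ≤ 1, so result = 1
((y ⊃ ¬(y ⊃ ¬w)) ∧ x) = min(1, 0.84) = 0.84
(y ⊃ ((y ⊃ ¬(y ⊃ ¬w)) ∧ x)): 0.46 ≤ 0.84, so result = 1
((y ⊃ ((y ⊃ ¬(y ⊃ ¬w)) ∧ x)) ⊃ z): 1 > 0.77, so result = 0.77
((z ∧ (z ⊃ w)) ∧ ((y ⊃ ((y ⊃ ¬(y ⊃ ¬w)) ∧ x)) ⊃ z)) = min(0.58, 0.77) = 0.58

0.58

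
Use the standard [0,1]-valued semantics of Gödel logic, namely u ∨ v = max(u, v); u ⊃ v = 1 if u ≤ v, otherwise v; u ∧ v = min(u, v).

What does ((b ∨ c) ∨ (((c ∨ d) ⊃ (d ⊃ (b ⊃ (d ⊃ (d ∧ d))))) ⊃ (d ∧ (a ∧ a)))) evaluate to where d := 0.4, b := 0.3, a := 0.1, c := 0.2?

0.30

(b ∨ c) = max(0.3, 0.2) = 0.3
(c ∨ d) = max(0.2, 0.4) = 0.4
(d ∧ d) = min(0.4, 0.4) = 0.4
(d ⊃ (d ∧ d)): 0.4 ≤ 0.4, so result = 1
(b ⊃ (d ⊃ (d ∧ d))): 0.3 ≤ 1, so result = 1
(d ⊃ (b ⊃ (d ⊃ (d ∧ d)))): 0.4 ≤ 1, so result = 1
((c ∨ d) ⊃ (d ⊃ (b ⊃ (d ⊃ (d ∧ d))))): 0.4 ≤ 1, so result = 1
(a ∧ a) = min(0.1, 0.1) = 0.1
(d ∧ (a ∧ a)) = min(0.4, 0.1) = 0.1
(((c ∨ d) ⊃ (d ⊃ (b ⊃ (d ⊃ (d ∧ d))))) ⊃ (d ∧ (a ∧ a))): 1 > 0.1, so result = 0.1
((b ∨ c) ∨ (((c ∨ d) ⊃ (d ⊃ (b ⊃ (d ⊃ (d ∧ d))))) ⊃ (d ∧ (a ∧ a)))) = max(0.3, 0.1) = 0.3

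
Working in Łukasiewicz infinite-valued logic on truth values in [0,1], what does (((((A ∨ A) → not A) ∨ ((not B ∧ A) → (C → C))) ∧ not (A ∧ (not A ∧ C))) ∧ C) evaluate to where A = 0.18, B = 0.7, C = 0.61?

0.61

(A ∨ A) = max(0.18, 0.18) = 0.18
not A: Łukasiewicz ¬ gives 1 − 0.18 = 0.82
((A ∨ A) → not A): min(1, 1 − 0.18 + 0.82) = 1
not B: Łukasiewicz ¬ gives 1 − 0.7 = 0.3
(not B ∧ A) = min(0.3, 0.18) = 0.18
(C → C): min(1, 1 − 0.61 + 0.61) = 1
((not B ∧ A) → (C → C)): min(1, 1 − 0.18 + 1) = 1
(((A ∨ A) → not A) ∨ ((not B ∧ A) → (C → C))) = max(1, 1) = 1
not A: Łukasiewicz ¬ gives 1 − 0.18 = 0.82
(not A ∧ C) = min(0.82, 0.61) = 0.61
(A ∧ (not A ∧ C)) = min(0.18, 0.61) = 0.18
not (A ∧ (not A ∧ C)): Łukasiewicz ¬ gives 1 − 0.18 = 0.82
((((A ∨ A) → not A) ∨ ((not B ∧ A) → (C → C))) ∧ not (A ∧ (not A ∧ C))) = min(1, 0.82) = 0.82
(((((A ∨ A) → not A) ∨ ((not B ∧ A) → (C → C))) ∧ not (A ∧ (not A ∧ C))) ∧ C) = min(0.82, 0.61) = 0.61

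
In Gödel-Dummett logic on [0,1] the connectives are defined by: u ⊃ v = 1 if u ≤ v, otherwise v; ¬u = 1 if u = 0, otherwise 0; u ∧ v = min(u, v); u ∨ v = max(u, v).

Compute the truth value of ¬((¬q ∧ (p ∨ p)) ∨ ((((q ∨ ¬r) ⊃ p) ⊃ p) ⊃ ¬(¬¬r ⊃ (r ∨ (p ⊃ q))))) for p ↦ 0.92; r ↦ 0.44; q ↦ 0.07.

1.00

¬q: Gödel ¬ of 0.07 = 0 (operand ≠ 0)
(p ∨ p) = max(0.92, 0.92) = 0.92
(¬q ∧ (p ∨ p)) = min(0, 0.92) = 0
¬r: Gödel ¬ of 0.44 = 0 (operand ≠ 0)
(q ∨ ¬r) = max(0.07, 0) = 0.07
((q ∨ ¬r) ⊃ p): 0.07 ≤ 0.92, so result = 1
(((q ∨ ¬r) ⊃ p) ⊃ p): 1 > 0.92, so result = 0.92
¬r: Gödel ¬ of 0.44 = 0 (operand ≠ 0)
¬¬r: Gödel ¬ of 0 = 1 (operand is 0)
(p ⊃ q): 0.92 > 0.07, so result = 0.07
(r ∨ (p ⊃ q)) = max(0.44, 0.07) = 0.44
(¬¬r ⊃ (r ∨ (p ⊃ q))): 1 > 0.44, so result = 0.44
¬(¬¬r ⊃ (r ∨ (p ⊃ q))): Gödel ¬ of 0.44 = 0 (operand ≠ 0)
((((q ∨ ¬r) ⊃ p) ⊃ p) ⊃ ¬(¬¬r ⊃ (r ∨ (p ⊃ q)))): 0.92 > 0, so result = 0
((¬q ∧ (p ∨ p)) ∨ ((((q ∨ ¬r) ⊃ p) ⊃ p) ⊃ ¬(¬¬r ⊃ (r ∨ (p ⊃ q))))) = max(0, 0) = 0
¬((¬q ∧ (p ∨ p)) ∨ ((((q ∨ ¬r) ⊃ p) ⊃ p) ⊃ ¬(¬¬r ⊃ (r ∨ (p ⊃ q))))): Gödel ¬ of 0 = 1 (operand is 0)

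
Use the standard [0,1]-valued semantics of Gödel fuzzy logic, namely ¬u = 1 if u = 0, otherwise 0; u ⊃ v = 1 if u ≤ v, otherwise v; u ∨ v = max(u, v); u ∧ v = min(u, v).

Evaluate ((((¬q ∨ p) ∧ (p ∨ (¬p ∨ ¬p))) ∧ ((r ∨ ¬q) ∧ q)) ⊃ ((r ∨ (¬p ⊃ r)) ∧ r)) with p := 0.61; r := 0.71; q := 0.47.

1.00

¬q: Gödel ¬ of 0.47 = 0 (operand ≠ 0)
(¬q ∨ p) = max(0, 0.61) = 0.61
¬p: Gödel ¬ of 0.61 = 0 (operand ≠ 0)
¬p: Gödel ¬ of 0.61 = 0 (operand ≠ 0)
(¬p ∨ ¬p) = max(0, 0) = 0
(p ∨ (¬p ∨ ¬p)) = max(0.61, 0) = 0.61
((¬q ∨ p) ∧ (p ∨ (¬p ∨ ¬p))) = min(0.61, 0.61) = 0.61
¬q: Gödel ¬ of 0.47 = 0 (operand ≠ 0)
(r ∨ ¬q) = max(0.71, 0) = 0.71
((r ∨ ¬q) ∧ q) = min(0.71, 0.47) = 0.47
(((¬q ∨ p) ∧ (p ∨ (¬p ∨ ¬p))) ∧ ((r ∨ ¬q) ∧ q)) = min(0.61, 0.47) = 0.47
¬p: Gödel ¬ of 0.61 = 0 (operand ≠ 0)
(¬p ⊃ r): 0 ≤ 0.71, so result = 1
(r ∨ (¬p ⊃ r)) = max(0.71, 1) = 1
((r ∨ (¬p ⊃ r)) ∧ r) = min(1, 0.71) = 0.71
((((¬q ∨ p) ∧ (p ∨ (¬p ∨ ¬p))) ∧ ((r ∨ ¬q) ∧ q)) ⊃ ((r ∨ (¬p ⊃ r)) ∧ r)): 0.47 ≤ 0.71, so result = 1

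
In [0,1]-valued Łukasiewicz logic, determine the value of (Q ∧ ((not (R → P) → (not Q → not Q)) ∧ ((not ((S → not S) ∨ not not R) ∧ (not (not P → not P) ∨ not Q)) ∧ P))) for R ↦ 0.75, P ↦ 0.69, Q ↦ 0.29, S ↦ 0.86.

(R → P): min(1, 1 − 0.75 + 0.69) = 0.94
not (R → P): Łukasiewicz ¬ gives 1 − 0.94 = 0.06
not Q: Łukasiewicz ¬ gives 1 − 0.29 = 0.71
not Q: Łukasiewicz ¬ gives 1 − 0.29 = 0.71
(not Q → not Q): min(1, 1 − 0.71 + 0.71) = 1
(not (R → P) → (not Q → not Q)): min(1, 1 − 0.06 + 1) = 1
not S: Łukasiewicz ¬ gives 1 − 0.86 = 0.14
(S → not S): min(1, 1 − 0.86 + 0.14) = 0.28
not R: Łukasiewicz ¬ gives 1 − 0.75 = 0.25
not not R: Łukasiewicz ¬ gives 1 − 0.25 = 0.75
((S → not S) ∨ not not R) = max(0.28, 0.75) = 0.75
not ((S → not S) ∨ not not R): Łukasiewicz ¬ gives 1 − 0.75 = 0.25
not P: Łukasiewicz ¬ gives 1 − 0.69 = 0.31
not P: Łukasiewicz ¬ gives 1 − 0.69 = 0.31
(not P → not P): min(1, 1 − 0.31 + 0.31) = 1
not (not P → not P): Łukasiewicz ¬ gives 1 − 1 = 0
not Q: Łukasiewicz ¬ gives 1 − 0.29 = 0.71
(not (not P → not P) ∨ not Q) = max(0, 0.71) = 0.71
(not ((S → not S) ∨ not not R) ∧ (not (not P → not P) ∨ not Q)) = min(0.25, 0.71) = 0.25
((not ((S → not S) ∨ not not R) ∧ (not (not P → not P) ∨ not Q)) ∧ P) = min(0.25, 0.69) = 0.25
((not (R → P) → (not Q → not Q)) ∧ ((not ((S → not S) ∨ not not R) ∧ (not (not P → not P) ∨ not Q)) ∧ P)) = min(1, 0.25) = 0.25
(Q ∧ ((not (R → P) → (not Q → not Q)) ∧ ((not ((S → not S) ∨ not not R) ∧ (not (not P → not P) ∨ not Q)) ∧ P))) = min(0.29, 0.25) = 0.25

0.25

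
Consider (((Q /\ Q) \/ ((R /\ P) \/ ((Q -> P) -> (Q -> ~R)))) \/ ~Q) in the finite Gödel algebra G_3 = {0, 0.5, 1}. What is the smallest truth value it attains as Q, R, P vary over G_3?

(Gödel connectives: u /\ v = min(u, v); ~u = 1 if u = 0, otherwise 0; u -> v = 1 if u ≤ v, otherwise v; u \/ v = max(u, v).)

0.50

The minimum is attained at Q = 0.5, R = 0.5, P = 0.5:
  (Q /\ Q) = min(0.5, 0.5) = 0.5
  (R /\ P) = min(0.5, 0.5) = 0.5
  (Q -> P): 0.5 ≤ 0.5, so result = 1
  ~R: Gödel ¬ of 0.5 = 0 (operand ≠ 0)
  (Q -> ~R): 0.5 > 0, so result = 0
  ((Q -> P) -> (Q -> ~R)): 1 > 0, so result = 0
  ((R /\ P) \/ ((Q -> P) -> (Q -> ~R))) = max(0.5, 0) = 0.5
  ((Q /\ Q) \/ ((R /\ P) \/ ((Q -> P) -> (Q -> ~R)))) = max(0.5, 0.5) = 0.5
  ~Q: Gödel ¬ of 0.5 = 0 (operand ≠ 0)
  (((Q /\ Q) \/ ((R /\ P) \/ ((Q -> P) -> (Q -> ~R)))) \/ ~Q) = max(0.5, 0) = 0.5
Checking all 27 assignments confirms none give a value below 0.50.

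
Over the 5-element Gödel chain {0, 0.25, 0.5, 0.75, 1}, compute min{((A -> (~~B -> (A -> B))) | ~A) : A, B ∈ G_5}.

0.25

The minimum is attained at A = 0.5, B = 0.25:
  ~B: Gödel ¬ of 0.25 = 0 (operand ≠ 0)
  ~~B: Gödel ¬ of 0 = 1 (operand is 0)
  (A -> B): 0.5 > 0.25, so result = 0.25
  (~~B -> (A -> B)): 1 > 0.25, so result = 0.25
  (A -> (~~B -> (A -> B))): 0.5 > 0.25, so result = 0.25
  ~A: Gödel ¬ of 0.5 = 0 (operand ≠ 0)
  ((A -> (~~B -> (A -> B))) | ~A) = max(0.25, 0) = 0.25
Checking all 25 assignments confirms none give a value below 0.25.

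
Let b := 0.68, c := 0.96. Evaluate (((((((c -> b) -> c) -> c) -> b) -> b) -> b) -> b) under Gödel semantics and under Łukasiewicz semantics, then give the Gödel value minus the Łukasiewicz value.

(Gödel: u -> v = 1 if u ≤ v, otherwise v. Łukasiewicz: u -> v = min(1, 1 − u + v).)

Gödel evaluation:
  (c -> b): 0.96 > 0.68, so result = 0.68
  ((c -> b) -> c): 0.68 ≤ 0.96, so result = 1
  (((c -> b) -> c) -> c): 1 > 0.96, so result = 0.96
  ((((c -> b) -> c) -> c) -> b): 0.96 > 0.68, so result = 0.68
  (((((c -> b) -> c) -> c) -> b) -> b): 0.68 ≤ 0.68, so result = 1
  ((((((c -> b) -> c) -> c) -> b) -> b) -> b): 1 > 0.68, so result = 0.68
  (((((((c -> b) -> c) -> c) -> b) -> b) -> b) -> b): 0.68 ≤ 0.68, so result = 1
  Gödel value = 1
Łukasiewicz evaluation:
  (c -> b): min(1, 1 − 0.96 + 0.68) = 0.72
  ((c -> b) -> c): min(1, 1 − 0.72 + 0.96) = 1
  (((c -> b) -> c) -> c): min(1, 1 − 1 + 0.96) = 0.96
  ((((c -> b) -> c) -> c) -> b): min(1, 1 − 0.96 + 0.68) = 0.72
  (((((c -> b) -> c) -> c) -> b) -> b): min(1, 1 − 0.72 + 0.68) = 0.96
  ((((((c -> b) -> c) -> c) -> b) -> b) -> b): min(1, 1 − 0.96 + 0.68) = 0.72
  (((((((c -> b) -> c) -> c) -> b) -> b) -> b) -> b): min(1, 1 − 0.72 + 0.68) = 0.96
  Łukasiewicz value = 0.96
Difference: 1 − 0.96 = 0.04

0.04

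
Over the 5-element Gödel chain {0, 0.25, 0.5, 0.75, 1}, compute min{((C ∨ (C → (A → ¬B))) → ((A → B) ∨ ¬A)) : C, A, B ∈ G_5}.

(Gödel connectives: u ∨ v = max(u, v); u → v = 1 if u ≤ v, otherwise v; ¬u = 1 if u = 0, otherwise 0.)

0.00

The minimum is attained at C = 0, A = 0.25, B = 0:
  ¬B: Gödel ¬ of 0 = 1 (operand is 0)
  (A → ¬B): 0.25 ≤ 1, so result = 1
  (C → (A → ¬B)): 0 ≤ 1, so result = 1
  (C ∨ (C → (A → ¬B))) = max(0, 1) = 1
  (A → B): 0.25 > 0, so result = 0
  ¬A: Gödel ¬ of 0.25 = 0 (operand ≠ 0)
  ((A → B) ∨ ¬A) = max(0, 0) = 0
  ((C ∨ (C → (A → ¬B))) → ((A → B) ∨ ¬A)): 1 > 0, so result = 0
Checking all 125 assignments confirms none give a value below 0.00.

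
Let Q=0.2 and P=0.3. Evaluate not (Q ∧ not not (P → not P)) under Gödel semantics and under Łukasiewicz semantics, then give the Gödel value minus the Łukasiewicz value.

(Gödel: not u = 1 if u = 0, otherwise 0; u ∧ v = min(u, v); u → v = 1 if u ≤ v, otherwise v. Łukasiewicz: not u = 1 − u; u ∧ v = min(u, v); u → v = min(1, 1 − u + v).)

0.20

Gödel evaluation:
  not P: Gödel ¬ of 0.3 = 0 (operand ≠ 0)
  (P → not P): 0.3 > 0, so result = 0
  not (P → not P): Gödel ¬ of 0 = 1 (operand is 0)
  not not (P → not P): Gödel ¬ of 1 = 0 (operand ≠ 0)
  (Q ∧ not not (P → not P)) = min(0.2, 0) = 0
  not (Q ∧ not not (P → not P)): Gödel ¬ of 0 = 1 (operand is 0)
  Gödel value = 1
Łukasiewicz evaluation:
  not P: Łukasiewicz ¬ gives 1 − 0.3 = 0.7
  (P → not P): min(1, 1 − 0.3 + 0.7) = 1
  not (P → not P): Łukasiewicz ¬ gives 1 − 1 = 0
  not not (P → not P): Łukasiewicz ¬ gives 1 − 0 = 1
  (Q ∧ not not (P → not P)) = min(0.2, 1) = 0.2
  not (Q ∧ not not (P → not P)): Łukasiewicz ¬ gives 1 − 0.2 = 0.8
  Łukasiewicz value = 0.8
Difference: 1 − 0.8 = 0.20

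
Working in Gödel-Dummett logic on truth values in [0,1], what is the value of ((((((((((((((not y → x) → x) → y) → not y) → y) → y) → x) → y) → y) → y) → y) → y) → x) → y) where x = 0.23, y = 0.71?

1.00

not y: Gödel ¬ of 0.71 = 0 (operand ≠ 0)
(not y → x): 0 ≤ 0.23, so result = 1
((not y → x) → x): 1 > 0.23, so result = 0.23
(((not y → x) → x) → y): 0.23 ≤ 0.71, so result = 1
not y: Gödel ¬ of 0.71 = 0 (operand ≠ 0)
((((not y → x) → x) → y) → not y): 1 > 0, so result = 0
(((((not y → x) → x) → y) → not y) → y): 0 ≤ 0.71, so result = 1
((((((not y → x) → x) → y) → not y) → y) → y): 1 > 0.71, so result = 0.71
(((((((not y → x) → x) → y) → not y) → y) → y) → x): 0.71 > 0.23, so result = 0.23
((((((((not y → x) → x) → y) → not y) → y) → y) → x) → y): 0.23 ≤ 0.71, so result = 1
(((((((((not y → x) → x) → y) → not y) → y) → y) → x) → y) → y): 1 > 0.71, so result = 0.71
((((((((((not y → x) → x) → y) → not y) → y) → y) → x) → y) → y) → y): 0.71 ≤ 0.71, so result = 1
(((((((((((not y → x) → x) → y) → not y) → y) → y) → x) → y) → y) → y) → y): 1 > 0.71, so result = 0.71
((((((((((((not y → x) → x) → y) → not y) → y) → y) → x) → y) → y) → y) → y) → y): 0.71 ≤ 0.71, so result = 1
(((((((((((((not y → x) → x) → y) → not y) → y) → y) → x) → y) → y) → y) → y) → y) → x): 1 > 0.23, so result = 0.23
((((((((((((((not y → x) → x) → y) → not y) → y) → y) → x) → y) → y) → y) → y) → y) → x) → y): 0.23 ≤ 0.71, so result = 1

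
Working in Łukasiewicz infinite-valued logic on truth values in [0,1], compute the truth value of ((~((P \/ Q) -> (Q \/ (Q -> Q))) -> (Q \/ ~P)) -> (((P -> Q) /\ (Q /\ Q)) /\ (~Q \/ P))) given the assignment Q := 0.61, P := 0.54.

0.54

(P \/ Q) = max(0.54, 0.61) = 0.61
(Q -> Q): min(1, 1 − 0.61 + 0.61) = 1
(Q \/ (Q -> Q)) = max(0.61, 1) = 1
((P \/ Q) -> (Q \/ (Q -> Q))): min(1, 1 − 0.61 + 1) = 1
~((P \/ Q) -> (Q \/ (Q -> Q))): Łukasiewicz ¬ gives 1 − 1 = 0
~P: Łukasiewicz ¬ gives 1 − 0.54 = 0.46
(Q \/ ~P) = max(0.61, 0.46) = 0.61
(~((P \/ Q) -> (Q \/ (Q -> Q))) -> (Q \/ ~P)): min(1, 1 − 0 + 0.61) = 1
(P -> Q): min(1, 1 − 0.54 + 0.61) = 1
(Q /\ Q) = min(0.61, 0.61) = 0.61
((P -> Q) /\ (Q /\ Q)) = min(1, 0.61) = 0.61
~Q: Łukasiewicz ¬ gives 1 − 0.61 = 0.39
(~Q \/ P) = max(0.39, 0.54) = 0.54
(((P -> Q) /\ (Q /\ Q)) /\ (~Q \/ P)) = min(0.61, 0.54) = 0.54
((~((P \/ Q) -> (Q \/ (Q -> Q))) -> (Q \/ ~P)) -> (((P -> Q) /\ (Q /\ Q)) /\ (~Q \/ P))): min(1, 1 − 1 + 0.54) = 0.54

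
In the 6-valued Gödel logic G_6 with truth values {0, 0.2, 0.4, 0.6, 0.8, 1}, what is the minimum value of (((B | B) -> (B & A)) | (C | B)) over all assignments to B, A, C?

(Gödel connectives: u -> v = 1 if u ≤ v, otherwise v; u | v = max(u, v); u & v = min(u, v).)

0.20

The minimum is attained at B = 0.2, A = 0, C = 0:
  (B | B) = max(0.2, 0.2) = 0.2
  (B & A) = min(0.2, 0) = 0
  ((B | B) -> (B & A)): 0.2 > 0, so result = 0
  (C | B) = max(0, 0.2) = 0.2
  (((B | B) -> (B & A)) | (C | B)) = max(0, 0.2) = 0.2
Checking all 216 assignments confirms none give a value below 0.20.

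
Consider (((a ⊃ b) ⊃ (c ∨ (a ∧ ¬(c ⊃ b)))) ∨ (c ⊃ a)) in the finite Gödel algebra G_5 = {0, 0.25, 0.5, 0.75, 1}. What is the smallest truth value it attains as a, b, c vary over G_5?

The minimum is attained at a = 0, b = 0, c = 0.25:
  (a ⊃ b): 0 ≤ 0, so result = 1
  (c ⊃ b): 0.25 > 0, so result = 0
  ¬(c ⊃ b): Gödel ¬ of 0 = 1 (operand is 0)
  (a ∧ ¬(c ⊃ b)) = min(0, 1) = 0
  (c ∨ (a ∧ ¬(c ⊃ b))) = max(0.25, 0) = 0.25
  ((a ⊃ b) ⊃ (c ∨ (a ∧ ¬(c ⊃ b)))): 1 > 0.25, so result = 0.25
  (c ⊃ a): 0.25 > 0, so result = 0
  (((a ⊃ b) ⊃ (c ∨ (a ∧ ¬(c ⊃ b)))) ∨ (c ⊃ a)) = max(0.25, 0) = 0.25
Checking all 125 assignments confirms none give a value below 0.25.

0.25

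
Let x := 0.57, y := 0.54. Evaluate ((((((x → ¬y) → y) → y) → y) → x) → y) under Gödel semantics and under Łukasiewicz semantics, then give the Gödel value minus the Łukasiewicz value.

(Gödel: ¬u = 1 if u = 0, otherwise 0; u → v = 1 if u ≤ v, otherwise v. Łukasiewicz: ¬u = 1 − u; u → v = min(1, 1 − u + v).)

Gödel evaluation:
  ¬y: Gödel ¬ of 0.54 = 0 (operand ≠ 0)
  (x → ¬y): 0.57 > 0, so result = 0
  ((x → ¬y) → y): 0 ≤ 0.54, so result = 1
  (((x → ¬y) → y) → y): 1 > 0.54, so result = 0.54
  ((((x → ¬y) → y) → y) → y): 0.54 ≤ 0.54, so result = 1
  (((((x → ¬y) → y) → y) → y) → x): 1 > 0.57, so result = 0.57
  ((((((x → ¬y) → y) → y) → y) → x) → y): 0.57 > 0.54, so result = 0.54
  Gödel value = 0.54
Łukasiewicz evaluation:
  ¬y: Łukasiewicz ¬ gives 1 − 0.54 = 0.46
  (x → ¬y): min(1, 1 − 0.57 + 0.46) = 0.89
  ((x → ¬y) → y): min(1, 1 − 0.89 + 0.54) = 0.65
  (((x → ¬y) → y) → y): min(1, 1 − 0.65 + 0.54) = 0.89
  ((((x → ¬y) → y) → y) → y): min(1, 1 − 0.89 + 0.54) = 0.65
  (((((x → ¬y) → y) → y) → y) → x): min(1, 1 − 0.65 + 0.57) = 0.92
  ((((((x → ¬y) → y) → y) → y) → x) → y): min(1, 1 − 0.92 + 0.54) = 0.62
  Łukasiewicz value = 0.62
Difference: 0.54 − 0.62 = -0.08

-0.08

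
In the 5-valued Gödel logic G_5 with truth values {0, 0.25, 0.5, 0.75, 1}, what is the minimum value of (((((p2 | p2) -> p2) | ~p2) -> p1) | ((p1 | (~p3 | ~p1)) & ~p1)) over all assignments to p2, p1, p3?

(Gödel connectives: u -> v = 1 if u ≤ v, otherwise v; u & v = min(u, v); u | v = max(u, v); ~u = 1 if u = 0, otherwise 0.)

The minimum is attained at p2 = 0, p1 = 0.25, p3 = 0:
  (p2 | p2) = max(0, 0) = 0
  ((p2 | p2) -> p2): 0 ≤ 0, so result = 1
  ~p2: Gödel ¬ of 0 = 1 (operand is 0)
  (((p2 | p2) -> p2) | ~p2) = max(1, 1) = 1
  ((((p2 | p2) -> p2) | ~p2) -> p1): 1 > 0.25, so result = 0.25
  ~p3: Gödel ¬ of 0 = 1 (operand is 0)
  ~p1: Gödel ¬ of 0.25 = 0 (operand ≠ 0)
  (~p3 | ~p1) = max(1, 0) = 1
  (p1 | (~p3 | ~p1)) = max(0.25, 1) = 1
  ~p1: Gödel ¬ of 0.25 = 0 (operand ≠ 0)
  ((p1 | (~p3 | ~p1)) & ~p1) = min(1, 0) = 0
  (((((p2 | p2) -> p2) | ~p2) -> p1) | ((p1 | (~p3 | ~p1)) & ~p1)) = max(0.25, 0) = 0.25
Checking all 125 assignments confirms none give a value below 0.25.

0.25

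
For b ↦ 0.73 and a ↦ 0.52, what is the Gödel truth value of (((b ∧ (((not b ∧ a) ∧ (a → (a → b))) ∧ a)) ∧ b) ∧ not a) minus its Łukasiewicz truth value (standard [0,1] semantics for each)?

Gödel evaluation:
  not b: Gödel ¬ of 0.73 = 0 (operand ≠ 0)
  (not b ∧ a) = min(0, 0.52) = 0
  (a → b): 0.52 ≤ 0.73, so result = 1
  (a → (a → b)): 0.52 ≤ 1, so result = 1
  ((not b ∧ a) ∧ (a → (a → b))) = min(0, 1) = 0
  (((not b ∧ a) ∧ (a → (a → b))) ∧ a) = min(0, 0.52) = 0
  (b ∧ (((not b ∧ a) ∧ (a → (a → b))) ∧ a)) = min(0.73, 0) = 0
  ((b ∧ (((not b ∧ a) ∧ (a → (a → b))) ∧ a)) ∧ b) = min(0, 0.73) = 0
  not a: Gödel ¬ of 0.52 = 0 (operand ≠ 0)
  (((b ∧ (((not b ∧ a) ∧ (a → (a → b))) ∧ a)) ∧ b) ∧ not a) = min(0, 0) = 0
  Gödel value = 0
Łukasiewicz evaluation:
  not b: Łukasiewicz ¬ gives 1 − 0.73 = 0.27
  (not b ∧ a) = min(0.27, 0.52) = 0.27
  (a → b): min(1, 1 − 0.52 + 0.73) = 1
  (a → (a → b)): min(1, 1 − 0.52 + 1) = 1
  ((not b ∧ a) ∧ (a → (a → b))) = min(0.27, 1) = 0.27
  (((not b ∧ a) ∧ (a → (a → b))) ∧ a) = min(0.27, 0.52) = 0.27
  (b ∧ (((not b ∧ a) ∧ (a → (a → b))) ∧ a)) = min(0.73, 0.27) = 0.27
  ((b ∧ (((not b ∧ a) ∧ (a → (a → b))) ∧ a)) ∧ b) = min(0.27, 0.73) = 0.27
  not a: Łukasiewicz ¬ gives 1 − 0.52 = 0.48
  (((b ∧ (((not b ∧ a) ∧ (a → (a → b))) ∧ a)) ∧ b) ∧ not a) = min(0.27, 0.48) = 0.27
  Łukasiewicz value = 0.27
Difference: 0 − 0.27 = -0.27

-0.27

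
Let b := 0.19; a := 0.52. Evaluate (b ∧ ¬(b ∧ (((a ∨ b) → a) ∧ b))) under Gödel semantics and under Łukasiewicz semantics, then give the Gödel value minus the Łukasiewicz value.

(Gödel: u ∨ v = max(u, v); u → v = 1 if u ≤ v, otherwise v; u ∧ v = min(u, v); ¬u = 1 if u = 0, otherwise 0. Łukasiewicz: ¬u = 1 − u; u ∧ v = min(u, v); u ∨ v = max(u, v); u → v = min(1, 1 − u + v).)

Gödel evaluation:
  (a ∨ b) = max(0.52, 0.19) = 0.52
  ((a ∨ b) → a): 0.52 ≤ 0.52, so result = 1
  (((a ∨ b) → a) ∧ b) = min(1, 0.19) = 0.19
  (b ∧ (((a ∨ b) → a) ∧ b)) = min(0.19, 0.19) = 0.19
  ¬(b ∧ (((a ∨ b) → a) ∧ b)): Gödel ¬ of 0.19 = 0 (operand ≠ 0)
  (b ∧ ¬(b ∧ (((a ∨ b) → a) ∧ b))) = min(0.19, 0) = 0
  Gödel value = 0
Łukasiewicz evaluation:
  (a ∨ b) = max(0.52, 0.19) = 0.52
  ((a ∨ b) → a): min(1, 1 − 0.52 + 0.52) = 1
  (((a ∨ b) → a) ∧ b) = min(1, 0.19) = 0.19
  (b ∧ (((a ∨ b) → a) ∧ b)) = min(0.19, 0.19) = 0.19
  ¬(b ∧ (((a ∨ b) → a) ∧ b)): Łukasiewicz ¬ gives 1 − 0.19 = 0.81
  (b ∧ ¬(b ∧ (((a ∨ b) → a) ∧ b))) = min(0.19, 0.81) = 0.19
  Łukasiewicz value = 0.19
Difference: 0 − 0.19 = -0.19

-0.19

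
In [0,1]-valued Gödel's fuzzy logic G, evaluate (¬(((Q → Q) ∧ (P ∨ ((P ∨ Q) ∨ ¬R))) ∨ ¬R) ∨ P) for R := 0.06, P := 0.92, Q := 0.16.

0.92

(Q → Q): 0.16 ≤ 0.16, so result = 1
(P ∨ Q) = max(0.92, 0.16) = 0.92
¬R: Gödel ¬ of 0.06 = 0 (operand ≠ 0)
((P ∨ Q) ∨ ¬R) = max(0.92, 0) = 0.92
(P ∨ ((P ∨ Q) ∨ ¬R)) = max(0.92, 0.92) = 0.92
((Q → Q) ∧ (P ∨ ((P ∨ Q) ∨ ¬R))) = min(1, 0.92) = 0.92
¬R: Gödel ¬ of 0.06 = 0 (operand ≠ 0)
(((Q → Q) ∧ (P ∨ ((P ∨ Q) ∨ ¬R))) ∨ ¬R) = max(0.92, 0) = 0.92
¬(((Q → Q) ∧ (P ∨ ((P ∨ Q) ∨ ¬R))) ∨ ¬R): Gödel ¬ of 0.92 = 0 (operand ≠ 0)
(¬(((Q → Q) ∧ (P ∨ ((P ∨ Q) ∨ ¬R))) ∨ ¬R) ∨ P) = max(0, 0.92) = 0.92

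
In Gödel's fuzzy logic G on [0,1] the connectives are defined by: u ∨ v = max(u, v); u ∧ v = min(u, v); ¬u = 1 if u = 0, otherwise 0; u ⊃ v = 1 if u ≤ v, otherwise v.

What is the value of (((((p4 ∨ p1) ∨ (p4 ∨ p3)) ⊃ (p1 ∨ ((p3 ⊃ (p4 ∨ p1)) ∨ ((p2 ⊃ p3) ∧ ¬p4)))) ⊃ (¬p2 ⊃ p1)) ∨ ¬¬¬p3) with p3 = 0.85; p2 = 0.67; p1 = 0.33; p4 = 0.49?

(p4 ∨ p1) = max(0.49, 0.33) = 0.49
(p4 ∨ p3) = max(0.49, 0.85) = 0.85
((p4 ∨ p1) ∨ (p4 ∨ p3)) = max(0.49, 0.85) = 0.85
(p4 ∨ p1) = max(0.49, 0.33) = 0.49
(p3 ⊃ (p4 ∨ p1)): 0.85 > 0.49, so result = 0.49
(p2 ⊃ p3): 0.67 ≤ 0.85, so result = 1
¬p4: Gödel ¬ of 0.49 = 0 (operand ≠ 0)
((p2 ⊃ p3) ∧ ¬p4) = min(1, 0) = 0
((p3 ⊃ (p4 ∨ p1)) ∨ ((p2 ⊃ p3) ∧ ¬p4)) = max(0.49, 0) = 0.49
(p1 ∨ ((p3 ⊃ (p4 ∨ p1)) ∨ ((p2 ⊃ p3) ∧ ¬p4))) = max(0.33, 0.49) = 0.49
(((p4 ∨ p1) ∨ (p4 ∨ p3)) ⊃ (p1 ∨ ((p3 ⊃ (p4 ∨ p1)) ∨ ((p2 ⊃ p3) ∧ ¬p4)))): 0.85 > 0.49, so result = 0.49
¬p2: Gödel ¬ of 0.67 = 0 (operand ≠ 0)
(¬p2 ⊃ p1): 0 ≤ 0.33, so result = 1
((((p4 ∨ p1) ∨ (p4 ∨ p3)) ⊃ (p1 ∨ ((p3 ⊃ (p4 ∨ p1)) ∨ ((p2 ⊃ p3) ∧ ¬p4)))) ⊃ (¬p2 ⊃ p1)): 0.49 ≤ 1, so result = 1
¬p3: Gödel ¬ of 0.85 = 0 (operand ≠ 0)
¬¬p3: Gödel ¬ of 0 = 1 (operand is 0)
¬¬¬p3: Gödel ¬ of 1 = 0 (operand ≠ 0)
(((((p4 ∨ p1) ∨ (p4 ∨ p3)) ⊃ (p1 ∨ ((p3 ⊃ (p4 ∨ p1)) ∨ ((p2 ⊃ p3) ∧ ¬p4)))) ⊃ (¬p2 ⊃ p1)) ∨ ¬¬¬p3) = max(1, 0) = 1

1.00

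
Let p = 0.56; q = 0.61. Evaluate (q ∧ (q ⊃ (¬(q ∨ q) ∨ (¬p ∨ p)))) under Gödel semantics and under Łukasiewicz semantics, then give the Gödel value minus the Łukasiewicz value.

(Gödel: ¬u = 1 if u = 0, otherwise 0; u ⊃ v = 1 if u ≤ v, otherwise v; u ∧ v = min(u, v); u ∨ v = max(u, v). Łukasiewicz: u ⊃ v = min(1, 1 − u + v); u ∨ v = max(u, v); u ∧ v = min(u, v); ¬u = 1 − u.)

-0.05

Gödel evaluation:
  (q ∨ q) = max(0.61, 0.61) = 0.61
  ¬(q ∨ q): Gödel ¬ of 0.61 = 0 (operand ≠ 0)
  ¬p: Gödel ¬ of 0.56 = 0 (operand ≠ 0)
  (¬p ∨ p) = max(0, 0.56) = 0.56
  (¬(q ∨ q) ∨ (¬p ∨ p)) = max(0, 0.56) = 0.56
  (q ⊃ (¬(q ∨ q) ∨ (¬p ∨ p))): 0.61 > 0.56, so result = 0.56
  (q ∧ (q ⊃ (¬(q ∨ q) ∨ (¬p ∨ p)))) = min(0.61, 0.56) = 0.56
  Gödel value = 0.56
Łukasiewicz evaluation:
  (q ∨ q) = max(0.61, 0.61) = 0.61
  ¬(q ∨ q): Łukasiewicz ¬ gives 1 − 0.61 = 0.39
  ¬p: Łukasiewicz ¬ gives 1 − 0.56 = 0.44
  (¬p ∨ p) = max(0.44, 0.56) = 0.56
  (¬(q ∨ q) ∨ (¬p ∨ p)) = max(0.39, 0.56) = 0.56
  (q ⊃ (¬(q ∨ q) ∨ (¬p ∨ p))): min(1, 1 − 0.61 + 0.56) = 0.95
  (q ∧ (q ⊃ (¬(q ∨ q) ∨ (¬p ∨ p)))) = min(0.61, 0.95) = 0.61
  Łukasiewicz value = 0.61
Difference: 0.56 − 0.61 = -0.05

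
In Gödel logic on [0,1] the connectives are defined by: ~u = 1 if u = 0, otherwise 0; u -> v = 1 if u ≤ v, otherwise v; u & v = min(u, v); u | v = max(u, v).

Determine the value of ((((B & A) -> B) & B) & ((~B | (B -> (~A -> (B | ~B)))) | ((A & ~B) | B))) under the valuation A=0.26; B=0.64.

0.64

(B & A) = min(0.64, 0.26) = 0.26
((B & A) -> B): 0.26 ≤ 0.64, so result = 1
(((B & A) -> B) & B) = min(1, 0.64) = 0.64
~B: Gödel ¬ of 0.64 = 0 (operand ≠ 0)
~A: Gödel ¬ of 0.26 = 0 (operand ≠ 0)
~B: Gödel ¬ of 0.64 = 0 (operand ≠ 0)
(B | ~B) = max(0.64, 0) = 0.64
(~A -> (B | ~B)): 0 ≤ 0.64, so result = 1
(B -> (~A -> (B | ~B))): 0.64 ≤ 1, so result = 1
(~B | (B -> (~A -> (B | ~B)))) = max(0, 1) = 1
~B: Gödel ¬ of 0.64 = 0 (operand ≠ 0)
(A & ~B) = min(0.26, 0) = 0
((A & ~B) | B) = max(0, 0.64) = 0.64
((~B | (B -> (~A -> (B | ~B)))) | ((A & ~B) | B)) = max(1, 0.64) = 1
((((B & A) -> B) & B) & ((~B | (B -> (~A -> (B | ~B)))) | ((A & ~B) | B))) = min(0.64, 1) = 0.64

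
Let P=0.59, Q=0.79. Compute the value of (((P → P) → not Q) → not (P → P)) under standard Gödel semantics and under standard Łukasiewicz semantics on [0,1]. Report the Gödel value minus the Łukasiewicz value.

Gödel evaluation:
  (P → P): 0.59 ≤ 0.59, so result = 1
  not Q: Gödel ¬ of 0.79 = 0 (operand ≠ 0)
  ((P → P) → not Q): 1 > 0, so result = 0
  (P → P): 0.59 ≤ 0.59, so result = 1
  not (P → P): Gödel ¬ of 1 = 0 (operand ≠ 0)
  (((P → P) → not Q) → not (P → P)): 0 ≤ 0, so result = 1
  Gödel value = 1
Łukasiewicz evaluation:
  (P → P): min(1, 1 − 0.59 + 0.59) = 1
  not Q: Łukasiewicz ¬ gives 1 − 0.79 = 0.21
  ((P → P) → not Q): min(1, 1 − 1 + 0.21) = 0.21
  (P → P): min(1, 1 − 0.59 + 0.59) = 1
  not (P → P): Łukasiewicz ¬ gives 1 − 1 = 0
  (((P → P) → not Q) → not (P → P)): min(1, 1 − 0.21 + 0) = 0.79
  Łukasiewicz value = 0.79
Difference: 1 − 0.79 = 0.21

0.21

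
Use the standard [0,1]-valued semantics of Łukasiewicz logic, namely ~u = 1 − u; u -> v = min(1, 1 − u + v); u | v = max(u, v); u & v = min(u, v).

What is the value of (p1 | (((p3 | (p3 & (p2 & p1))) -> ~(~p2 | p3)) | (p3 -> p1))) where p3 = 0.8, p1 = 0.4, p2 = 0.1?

(p2 & p1) = min(0.1, 0.4) = 0.1
(p3 & (p2 & p1)) = min(0.8, 0.1) = 0.1
(p3 | (p3 & (p2 & p1))) = max(0.8, 0.1) = 0.8
~p2: Łukasiewicz ¬ gives 1 − 0.1 = 0.9
(~p2 | p3) = max(0.9, 0.8) = 0.9
~(~p2 | p3): Łukasiewicz ¬ gives 1 − 0.9 = 0.1
((p3 | (p3 & (p2 & p1))) -> ~(~p2 | p3)): min(1, 1 − 0.8 + 0.1) = 0.3
(p3 -> p1): min(1, 1 − 0.8 + 0.4) = 0.6
(((p3 | (p3 & (p2 & p1))) -> ~(~p2 | p3)) | (p3 -> p1)) = max(0.3, 0.6) = 0.6
(p1 | (((p3 | (p3 & (p2 & p1))) -> ~(~p2 | p3)) | (p3 -> p1))) = max(0.4, 0.6) = 0.6

0.60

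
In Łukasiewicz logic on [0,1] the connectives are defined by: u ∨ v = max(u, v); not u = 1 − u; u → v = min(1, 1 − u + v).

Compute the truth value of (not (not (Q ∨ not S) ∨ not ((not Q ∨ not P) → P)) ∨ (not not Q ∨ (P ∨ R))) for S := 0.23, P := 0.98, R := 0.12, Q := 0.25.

not S: Łukasiewicz ¬ gives 1 − 0.23 = 0.77
(Q ∨ not S) = max(0.25, 0.77) = 0.77
not (Q ∨ not S): Łukasiewicz ¬ gives 1 − 0.77 = 0.23
not Q: Łukasiewicz ¬ gives 1 − 0.25 = 0.75
not P: Łukasiewicz ¬ gives 1 − 0.98 = 0.02
(not Q ∨ not P) = max(0.75, 0.02) = 0.75
((not Q ∨ not P) → P): min(1, 1 − 0.75 + 0.98) = 1
not ((not Q ∨ not P) → P): Łukasiewicz ¬ gives 1 − 1 = 0
(not (Q ∨ not S) ∨ not ((not Q ∨ not P) → P)) = max(0.23, 0) = 0.23
not (not (Q ∨ not S) ∨ not ((not Q ∨ not P) → P)): Łukasiewicz ¬ gives 1 − 0.23 = 0.77
not Q: Łukasiewicz ¬ gives 1 − 0.25 = 0.75
not not Q: Łukasiewicz ¬ gives 1 − 0.75 = 0.25
(P ∨ R) = max(0.98, 0.12) = 0.98
(not not Q ∨ (P ∨ R)) = max(0.25, 0.98) = 0.98
(not (not (Q ∨ not S) ∨ not ((not Q ∨ not P) → P)) ∨ (not not Q ∨ (P ∨ R))) = max(0.77, 0.98) = 0.98

0.98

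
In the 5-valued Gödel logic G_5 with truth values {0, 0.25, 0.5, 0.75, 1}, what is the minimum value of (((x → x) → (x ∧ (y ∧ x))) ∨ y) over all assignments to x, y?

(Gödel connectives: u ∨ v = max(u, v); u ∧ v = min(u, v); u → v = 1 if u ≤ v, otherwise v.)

0.00

The minimum is attained at x = 0, y = 0:
  (x → x): 0 ≤ 0, so result = 1
  (y ∧ x) = min(0, 0) = 0
  (x ∧ (y ∧ x)) = min(0, 0) = 0
  ((x → x) → (x ∧ (y ∧ x))): 1 > 0, so result = 0
  (((x → x) → (x ∧ (y ∧ x))) ∨ y) = max(0, 0) = 0
Checking all 25 assignments confirms none give a value below 0.00.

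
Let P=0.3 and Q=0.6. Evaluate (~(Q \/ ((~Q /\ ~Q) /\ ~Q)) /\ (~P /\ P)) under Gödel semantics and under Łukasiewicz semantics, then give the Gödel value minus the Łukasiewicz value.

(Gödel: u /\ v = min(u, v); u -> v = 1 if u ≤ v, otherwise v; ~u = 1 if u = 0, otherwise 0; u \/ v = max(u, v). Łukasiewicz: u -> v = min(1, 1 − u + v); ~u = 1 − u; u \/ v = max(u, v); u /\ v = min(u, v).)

Gödel evaluation:
  ~Q: Gödel ¬ of 0.6 = 0 (operand ≠ 0)
  ~Q: Gödel ¬ of 0.6 = 0 (operand ≠ 0)
  (~Q /\ ~Q) = min(0, 0) = 0
  ~Q: Gödel ¬ of 0.6 = 0 (operand ≠ 0)
  ((~Q /\ ~Q) /\ ~Q) = min(0, 0) = 0
  (Q \/ ((~Q /\ ~Q) /\ ~Q)) = max(0.6, 0) = 0.6
  ~(Q \/ ((~Q /\ ~Q) /\ ~Q)): Gödel ¬ of 0.6 = 0 (operand ≠ 0)
  ~P: Gödel ¬ of 0.3 = 0 (operand ≠ 0)
  (~P /\ P) = min(0, 0.3) = 0
  (~(Q \/ ((~Q /\ ~Q) /\ ~Q)) /\ (~P /\ P)) = min(0, 0) = 0
  Gödel value = 0
Łukasiewicz evaluation:
  ~Q: Łukasiewicz ¬ gives 1 − 0.6 = 0.4
  ~Q: Łukasiewicz ¬ gives 1 − 0.6 = 0.4
  (~Q /\ ~Q) = min(0.4, 0.4) = 0.4
  ~Q: Łukasiewicz ¬ gives 1 − 0.6 = 0.4
  ((~Q /\ ~Q) /\ ~Q) = min(0.4, 0.4) = 0.4
  (Q \/ ((~Q /\ ~Q) /\ ~Q)) = max(0.6, 0.4) = 0.6
  ~(Q \/ ((~Q /\ ~Q) /\ ~Q)): Łukasiewicz ¬ gives 1 − 0.6 = 0.4
  ~P: Łukasiewicz ¬ gives 1 − 0.3 = 0.7
  (~P /\ P) = min(0.7, 0.3) = 0.3
  (~(Q \/ ((~Q /\ ~Q) /\ ~Q)) /\ (~P /\ P)) = min(0.4, 0.3) = 0.3
  Łukasiewicz value = 0.3
Difference: 0 − 0.3 = -0.30

-0.30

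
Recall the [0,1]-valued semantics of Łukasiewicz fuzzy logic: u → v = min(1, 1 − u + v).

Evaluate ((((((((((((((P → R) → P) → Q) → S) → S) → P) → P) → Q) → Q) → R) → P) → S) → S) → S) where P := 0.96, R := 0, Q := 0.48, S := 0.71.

(P → R): min(1, 1 − 0.96 + 0) = 0.04
((P → R) → P): min(1, 1 − 0.04 + 0.96) = 1
(((P → R) → P) → Q): min(1, 1 − 1 + 0.48) = 0.48
((((P → R) → P) → Q) → S): min(1, 1 − 0.48 + 0.71) = 1
(((((P → R) → P) → Q) → S) → S): min(1, 1 − 1 + 0.71) = 0.71
((((((P → R) → P) → Q) → S) → S) → P): min(1, 1 − 0.71 + 0.96) = 1
(((((((P → R) → P) → Q) → S) → S) → P) → P): min(1, 1 − 1 + 0.96) = 0.96
((((((((P → R) → P) → Q) → S) → S) → P) → P) → Q): min(1, 1 − 0.96 + 0.48) = 0.52
(((((((((P → R) → P) → Q) → S) → S) → P) → P) → Q) → Q): min(1, 1 − 0.52 + 0.48) = 0.96
((((((((((P → R) → P) → Q) → S) → S) → P) → P) → Q) → Q) → R): min(1, 1 − 0.96 + 0) = 0.04
(((((((((((P → R) → P) → Q) → S) → S) → P) → P) → Q) → Q) → R) → P): min(1, 1 − 0.04 + 0.96) = 1
((((((((((((P → R) → P) → Q) → S) → S) → P) → P) → Q) → Q) → R) → P) → S): min(1, 1 − 1 + 0.71) = 0.71
(((((((((((((P → R) → P) → Q) → S) → S) → P) → P) → Q) → Q) → R) → P) → S) → S): min(1, 1 − 0.71 + 0.71) = 1
((((((((((((((P → R) → P) → Q) → S) → S) → P) → P) → Q) → Q) → R) → P) → S) → S) → S): min(1, 1 − 1 + 0.71) = 0.71

0.71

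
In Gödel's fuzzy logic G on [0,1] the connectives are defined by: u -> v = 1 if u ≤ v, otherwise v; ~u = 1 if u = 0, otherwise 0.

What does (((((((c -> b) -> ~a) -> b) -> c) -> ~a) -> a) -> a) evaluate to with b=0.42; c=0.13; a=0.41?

(c -> b): 0.13 ≤ 0.42, so result = 1
~a: Gödel ¬ of 0.41 = 0 (operand ≠ 0)
((c -> b) -> ~a): 1 > 0, so result = 0
(((c -> b) -> ~a) -> b): 0 ≤ 0.42, so result = 1
((((c -> b) -> ~a) -> b) -> c): 1 > 0.13, so result = 0.13
~a: Gödel ¬ of 0.41 = 0 (operand ≠ 0)
(((((c -> b) -> ~a) -> b) -> c) -> ~a): 0.13 > 0, so result = 0
((((((c -> b) -> ~a) -> b) -> c) -> ~a) -> a): 0 ≤ 0.41, so result = 1
(((((((c -> b) -> ~a) -> b) -> c) -> ~a) -> a) -> a): 1 > 0.41, so result = 0.41

0.41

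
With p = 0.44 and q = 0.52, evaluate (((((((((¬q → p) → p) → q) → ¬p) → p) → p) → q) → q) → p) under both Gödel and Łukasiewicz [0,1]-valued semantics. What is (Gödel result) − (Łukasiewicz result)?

-0.44

Gödel evaluation:
  ¬q: Gödel ¬ of 0.52 = 0 (operand ≠ 0)
  (¬q → p): 0 ≤ 0.44, so result = 1
  ((¬q → p) → p): 1 > 0.44, so result = 0.44
  (((¬q → p) → p) → q): 0.44 ≤ 0.52, so result = 1
  ¬p: Gödel ¬ of 0.44 = 0 (operand ≠ 0)
  ((((¬q → p) → p) → q) → ¬p): 1 > 0, so result = 0
  (((((¬q → p) → p) → q) → ¬p) → p): 0 ≤ 0.44, so result = 1
  ((((((¬q → p) → p) → q) → ¬p) → p) → p): 1 > 0.44, so result = 0.44
  (((((((¬q → p) → p) → q) → ¬p) → p) → p) → q): 0.44 ≤ 0.52, so result = 1
  ((((((((¬q → p) → p) → q) → ¬p) → p) → p) → q) → q): 1 > 0.52, so result = 0.52
  (((((((((¬q → p) → p) → q) → ¬p) → p) → p) → q) → q) → p): 0.52 > 0.44, so result = 0.44
  Gödel value = 0.44
Łukasiewicz evaluation:
  ¬q: Łukasiewicz ¬ gives 1 − 0.52 = 0.48
  (¬q → p): min(1, 1 − 0.48 + 0.44) = 0.96
  ((¬q → p) → p): min(1, 1 − 0.96 + 0.44) = 0.48
  (((¬q → p) → p) → q): min(1, 1 − 0.48 + 0.52) = 1
  ¬p: Łukasiewicz ¬ gives 1 − 0.44 = 0.56
  ((((¬q → p) → p) → q) → ¬p): min(1, 1 − 1 + 0.56) = 0.56
  (((((¬q → p) → p) → q) → ¬p) → p): min(1, 1 − 0.56 + 0.44) = 0.88
  ((((((¬q → p) → p) → q) → ¬p) → p) → p): min(1, 1 − 0.88 + 0.44) = 0.56
  (((((((¬q → p) → p) → q) → ¬p) → p) → p) → q): min(1, 1 − 0.56 + 0.52) = 0.96
  ((((((((¬q → p) → p) → q) → ¬p) → p) → p) → q) → q): min(1, 1 − 0.96 + 0.52) = 0.56
  (((((((((¬q → p) → p) → q) → ¬p) → p) → p) → q) → q) → p): min(1, 1 − 0.56 + 0.44) = 0.88
  Łukasiewicz value = 0.88
Difference: 0.44 − 0.88 = -0.44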